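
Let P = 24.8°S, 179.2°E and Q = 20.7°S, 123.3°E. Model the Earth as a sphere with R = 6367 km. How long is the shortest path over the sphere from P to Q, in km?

cos σ = sin φ₁ sin φ₂ + cos φ₁ cos φ₂ cos Δλ
      = sin(-24.80°)sin(-20.70°) + cos(-24.80°)cos(-20.70°)cos(-55.90°) = 0.6243
σ = 51.366° → d = Rσ = 6367·0.89650 = 5708 km

5708 km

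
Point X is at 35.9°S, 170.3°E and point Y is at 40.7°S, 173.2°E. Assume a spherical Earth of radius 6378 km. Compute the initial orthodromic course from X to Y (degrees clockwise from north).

155.5°

N = sin Δλ·cos φ₂ = +0.0384;  D = cos φ₁ sin φ₂ − sin φ₁ cos φ₂ cos Δλ = -0.0842
initial course = atan2(N, D) = 155.52°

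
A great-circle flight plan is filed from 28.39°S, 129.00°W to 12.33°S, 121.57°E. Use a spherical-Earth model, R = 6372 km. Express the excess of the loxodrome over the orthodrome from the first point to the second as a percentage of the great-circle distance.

Great circle: σ = 1.7562 rad → d_gc = Rσ = 11190.6 km
Rhumb: Δφ = +0.2803, Δλ = -1.9099, Δψ = +0.3002, q = Δφ/Δψ = 0.9336 → d_rh = R√(Δφ²+q²Δλ²) = 11501.4 km
Excess = (11501.4 − 11190.6) / 11190.6 = 310.8 / 11190.6 = 2.78% ≈ 2.8%

2.8%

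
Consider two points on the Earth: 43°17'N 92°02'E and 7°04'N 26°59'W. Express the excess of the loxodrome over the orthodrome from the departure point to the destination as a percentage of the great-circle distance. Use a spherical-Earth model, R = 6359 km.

5.4%

Great circle: σ = 1.8401 rad → d_gc = Rσ = 11701.4 km
Rhumb: Δφ = -0.6321, Δλ = -2.0772, Δψ = -0.7160, q = Δφ/Δψ = 0.8829 → d_rh = R√(Δφ²+q²Δλ²) = 12335.1 km
Excess = (12335.1 − 11701.4) / 11701.4 = 633.7 / 11701.4 = 5.42% ≈ 5.4%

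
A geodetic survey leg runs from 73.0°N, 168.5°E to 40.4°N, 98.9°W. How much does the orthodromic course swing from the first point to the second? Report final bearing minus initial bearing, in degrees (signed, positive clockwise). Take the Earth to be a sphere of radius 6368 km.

At departure: θ₁ = atan2(sin Δλ cos φ₂, cos φ₁ sin φ₂ − sin φ₁ cos φ₂ cos Δλ) = 73.70°
At arrival: θ₂ = atan2(sin Δλ cos φ₁, −cos φ₂ sin φ₁ + sin φ₂ cos φ₁ cos Δλ) = 158.38°
Δθ = θ₂ − θ₁ = +84.7°

+84.7°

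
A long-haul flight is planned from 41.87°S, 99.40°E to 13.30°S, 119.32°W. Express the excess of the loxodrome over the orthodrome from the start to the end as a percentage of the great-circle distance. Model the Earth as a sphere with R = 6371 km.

10.6%

Great circle: σ = 1.9953 rad → d_gc = Rσ = 12712.0 km
Rhumb: Δφ = +0.4986, Δλ = +2.4658, Δψ = +0.5719, q = Δφ/Δψ = 0.8719 → d_rh = R√(Δφ²+q²Δλ²) = 14061.4 km
Excess = (14061.4 − 12712.0) / 12712.0 = 1349.4 / 12712.0 = 10.62% ≈ 10.6%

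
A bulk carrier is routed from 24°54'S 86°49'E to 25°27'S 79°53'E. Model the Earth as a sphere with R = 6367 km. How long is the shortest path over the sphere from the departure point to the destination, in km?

700 km

cos σ = sin φ₁ sin φ₂ + cos φ₁ cos φ₂ cos Δλ
      = sin(-24.90°)sin(-25.45°) + cos(-24.90°)cos(-25.45°)cos(-6.93°) = 0.9940
σ = 6.298° → d = Rσ = 6367·0.10992 = 700 km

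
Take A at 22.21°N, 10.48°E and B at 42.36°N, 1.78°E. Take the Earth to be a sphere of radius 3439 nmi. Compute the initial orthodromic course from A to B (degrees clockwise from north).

N = sin Δλ·cos φ₂ = -0.1118;  D = cos φ₁ sin φ₂ − sin φ₁ cos φ₂ cos Δλ = +0.3477
initial course = atan2(N, D) = 342.18°

342.2°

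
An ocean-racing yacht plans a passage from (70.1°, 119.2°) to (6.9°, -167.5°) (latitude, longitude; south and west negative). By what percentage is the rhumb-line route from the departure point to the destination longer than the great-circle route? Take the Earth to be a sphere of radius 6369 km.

3.4%

Great circle: σ = 1.3592 rad → d_gc = Rσ = 8656.4 km
Rhumb: Δφ = -1.1030, Δλ = +1.2793, Δψ = -1.6198, q = Δφ/Δψ = 0.6810 → d_rh = R√(Δφ²+q²Δλ²) = 8952.2 km
Excess = (8952.2 − 8656.4) / 8656.4 = 295.8 / 8656.4 = 3.42% ≈ 3.4%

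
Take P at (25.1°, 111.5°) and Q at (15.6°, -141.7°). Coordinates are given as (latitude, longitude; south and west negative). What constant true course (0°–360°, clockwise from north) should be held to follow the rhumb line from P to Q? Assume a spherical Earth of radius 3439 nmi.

Meridional parts: M(φ₁)=+0.4528, M(φ₂)=+0.2757 → ΔM = -0.1771;  Δλ = +1.8640 rad
tan C = Δλ / ΔM = -10.5250 → C = 95.43°

95.4°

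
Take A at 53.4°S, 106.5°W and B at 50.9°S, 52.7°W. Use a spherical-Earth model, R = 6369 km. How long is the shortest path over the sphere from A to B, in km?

3592 km

Haversine: a = sin²(Δφ/2)+cos φ₁ cos φ₂ sin²(Δλ/2) = 0.07745;  σ = 2·atan2(√a,√(1−a))
σ = 32.317° → d = Rσ = 6369·0.56403 = 3592 km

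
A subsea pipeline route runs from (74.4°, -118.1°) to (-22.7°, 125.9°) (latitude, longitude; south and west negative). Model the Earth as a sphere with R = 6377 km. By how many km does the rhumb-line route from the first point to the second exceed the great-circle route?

Great circle: cos σ = sin φ₁ sin φ₂ + cos φ₁ cos φ₂ cos Δλ,  σ = 2.0720 rad → d_gc = 13212.9 km
Rhumb line: Δψ = -2.3949, q = Δφ/Δψ = 0.7076, d_rh = R√(Δφ²+q²Δλ²) = 14151.5 km
Excess = 14151.5 − 13212.9 = 938.6 ≈ 939 km

939 km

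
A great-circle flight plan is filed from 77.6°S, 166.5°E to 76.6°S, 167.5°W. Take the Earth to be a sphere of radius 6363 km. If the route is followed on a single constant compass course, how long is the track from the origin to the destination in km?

654 km

Rhumb course C = atan2(Δλ, Δψ) with Δψ = ln[tan(π/4+φ₂/2)/tan(π/4+φ₁/2)] = +0.0782, Δλ = +0.4538 → C = 80.22°
d = R·|Δφ| / |cos C| = 6363·0.01745 / 0.16986 = 654 km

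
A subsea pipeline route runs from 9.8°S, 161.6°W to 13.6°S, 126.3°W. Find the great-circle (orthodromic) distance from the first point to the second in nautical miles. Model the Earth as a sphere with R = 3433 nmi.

Haversine: a = sin²(Δφ/2)+cos φ₁ cos φ₂ sin²(Δλ/2) = 0.08915;  σ = 2·atan2(√a,√(1−a))
σ = 34.744° → d = Rσ = 3433·0.60641 = 2082 nmi

2082 nmi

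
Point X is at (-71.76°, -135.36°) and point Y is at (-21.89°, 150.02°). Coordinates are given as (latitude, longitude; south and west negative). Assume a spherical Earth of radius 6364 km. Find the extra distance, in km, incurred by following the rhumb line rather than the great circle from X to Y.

314 km

Great circle: cos σ = sin φ₁ sin φ₂ + cos φ₁ cos φ₂ cos Δλ,  σ = 1.1251 rad → d_gc = 7159.9 km
Rhumb line: Δψ = +1.4376, q = Δφ/Δψ = 0.6055, d_rh = R√(Δφ²+q²Δλ²) = 7474.3 km
Excess = 7474.3 − 7159.9 = 314.4 ≈ 314 km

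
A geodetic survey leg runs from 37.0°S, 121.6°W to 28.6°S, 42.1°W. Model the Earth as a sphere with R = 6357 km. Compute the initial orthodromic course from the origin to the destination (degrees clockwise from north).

108.3°

N = sin Δλ·cos φ₂ = +0.8633;  D = cos φ₁ sin φ₂ − sin φ₁ cos φ₂ cos Δλ = -0.2860
initial course = atan2(N, D) = 108.33°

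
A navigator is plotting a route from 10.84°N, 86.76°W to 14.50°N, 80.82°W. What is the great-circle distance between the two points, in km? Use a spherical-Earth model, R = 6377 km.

763 km

cos σ = sin φ₁ sin φ₂ + cos φ₁ cos φ₂ cos Δλ
      = sin(10.84°)sin(14.50°) + cos(10.84°)cos(14.50°)cos(5.94°) = 0.9929
σ = 6.853° → d = Rσ = 6377·0.11961 = 763 km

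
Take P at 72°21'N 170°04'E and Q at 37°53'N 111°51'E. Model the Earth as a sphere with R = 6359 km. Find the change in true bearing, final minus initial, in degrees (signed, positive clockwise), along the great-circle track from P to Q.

At departure: θ₁ = atan2(sin Δλ cos φ₂, cos φ₁ sin φ₂ − sin φ₁ cos φ₂ cos Δλ) = 252.62°
At arrival: θ₂ = atan2(sin Δλ cos φ₁, −cos φ₂ sin φ₁ + sin φ₂ cos φ₁ cos Δλ) = 201.51°
Δθ = θ₂ − θ₁ = -51.1°

-51.1°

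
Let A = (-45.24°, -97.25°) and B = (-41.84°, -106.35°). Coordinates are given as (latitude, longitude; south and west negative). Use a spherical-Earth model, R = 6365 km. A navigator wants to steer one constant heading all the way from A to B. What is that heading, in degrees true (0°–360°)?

297.3°

Δψ = ln[tan(π/4+φ₂/2)/tan(π/4+φ₁/2)] = +0.0819
Δλ = -0.1588 rad (taken the short way round)
course = atan2(Δλ, Δψ) = 297.28°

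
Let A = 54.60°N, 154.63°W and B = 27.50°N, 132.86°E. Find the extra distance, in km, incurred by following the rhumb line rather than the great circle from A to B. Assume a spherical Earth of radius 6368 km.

213 km

Great circle: cos σ = sin φ₁ sin φ₂ + cos φ₁ cos φ₂ cos Δλ,  σ = 1.0112 rad → d_gc = 6439.6 km
Rhumb line: Δψ = -0.6426, q = Δφ/Δψ = 0.7361, d_rh = R√(Δφ²+q²Δλ²) = 6652.7 km
Excess = 6652.7 − 6439.6 = 213.1 ≈ 213 km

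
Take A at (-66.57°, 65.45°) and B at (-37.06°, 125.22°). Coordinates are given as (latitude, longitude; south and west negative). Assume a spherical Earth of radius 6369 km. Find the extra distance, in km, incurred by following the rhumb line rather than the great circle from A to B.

150 km

Great circle: cos σ = sin φ₁ sin φ₂ + cos φ₁ cos φ₂ cos Δλ,  σ = 0.7774 rad → d_gc = 4951.5 km
Rhumb line: Δψ = +0.8760, q = Δφ/Δψ = 0.5880, d_rh = R√(Δφ²+q²Δλ²) = 5101.1 km
Excess = 5101.1 − 4951.5 = 149.6 ≈ 150 km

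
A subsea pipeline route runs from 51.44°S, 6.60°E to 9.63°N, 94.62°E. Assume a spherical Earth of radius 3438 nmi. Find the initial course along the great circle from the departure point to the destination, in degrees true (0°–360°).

N = sin Δλ·cos φ₂ = +0.9853;  D = cos φ₁ sin φ₂ − sin φ₁ cos φ₂ cos Δλ = +0.1309
initial course = atan2(N, D) = 82.43°

82.4°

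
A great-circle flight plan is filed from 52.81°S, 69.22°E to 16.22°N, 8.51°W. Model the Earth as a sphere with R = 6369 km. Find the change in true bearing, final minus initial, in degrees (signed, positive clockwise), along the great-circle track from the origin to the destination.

+34.1°

At departure: θ₁ = atan2(sin Δλ cos φ₂, cos φ₁ sin φ₂ − sin φ₁ cos φ₂ cos Δλ) = 289.45°
At arrival: θ₂ = atan2(sin Δλ cos φ₁, −cos φ₂ sin φ₁ + sin φ₂ cos φ₁ cos Δλ) = 323.59°
Δθ = θ₂ − θ₁ = +34.1°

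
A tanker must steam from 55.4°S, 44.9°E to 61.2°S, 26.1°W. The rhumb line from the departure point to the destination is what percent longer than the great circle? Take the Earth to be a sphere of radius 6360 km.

5.0%

Great circle: σ = 0.6260 rad → d_gc = Rσ = 3981.3 km
Rhumb: Δφ = -0.1012, Δλ = -1.2392, Δψ = -0.1932, q = Δφ/Δψ = 0.5241 → d_rh = R√(Δφ²+q²Δλ²) = 4180.2 km
Excess = (4180.2 − 3981.3) / 3981.3 = 198.9 / 3981.3 = 5.00% ≈ 5.0%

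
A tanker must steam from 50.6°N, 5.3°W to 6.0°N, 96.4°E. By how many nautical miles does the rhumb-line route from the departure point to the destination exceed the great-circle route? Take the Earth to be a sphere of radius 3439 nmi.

242 nmi

Great circle: cos σ = sin φ₁ sin φ₂ + cos φ₁ cos φ₂ cos Δλ,  σ = 1.6181 rad → d_gc = 5564.5 nmi
Rhumb line: Δψ = -0.9222, q = Δφ/Δψ = 0.8441, d_rh = R√(Δφ²+q²Δλ²) = 5806.6 nmi
Excess = 5806.6 − 5564.5 = 242.1 ≈ 242 nmi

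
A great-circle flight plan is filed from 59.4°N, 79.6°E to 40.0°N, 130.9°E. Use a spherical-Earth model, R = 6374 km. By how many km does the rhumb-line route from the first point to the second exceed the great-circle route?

Great circle: cos σ = sin φ₁ sin φ₂ + cos φ₁ cos φ₂ cos Δλ,  σ = 0.6483 rad → d_gc = 4132.5 km
Rhumb line: Δψ = -0.5333, q = Δφ/Δψ = 0.6349, d_rh = R√(Δφ²+q²Δλ²) = 4217.5 km
Excess = 4217.5 − 4132.5 = 85.0 ≈ 85 km

85 km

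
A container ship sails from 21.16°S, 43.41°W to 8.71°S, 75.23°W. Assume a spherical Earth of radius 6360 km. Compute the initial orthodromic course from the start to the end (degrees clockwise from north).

287.3°

N = sin Δλ·cos φ₂ = -0.5212;  D = cos φ₁ sin φ₂ − sin φ₁ cos φ₂ cos Δλ = +0.1620
initial course = atan2(N, D) = 287.26°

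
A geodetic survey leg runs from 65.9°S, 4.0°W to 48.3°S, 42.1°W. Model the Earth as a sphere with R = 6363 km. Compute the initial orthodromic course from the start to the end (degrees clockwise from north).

N = sin Δλ·cos φ₂ = -0.4105;  D = cos φ₁ sin φ₂ − sin φ₁ cos φ₂ cos Δλ = +0.1730
initial course = atan2(N, D) = 292.85°

292.9°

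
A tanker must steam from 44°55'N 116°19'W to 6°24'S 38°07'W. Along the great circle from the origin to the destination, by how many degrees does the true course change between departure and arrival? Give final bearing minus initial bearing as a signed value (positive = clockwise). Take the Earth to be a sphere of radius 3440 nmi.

+33.1°

Initial bearing θ₁ = atan2(sin Δλ cos φ₂, cos φ₁ sin φ₂ − sin φ₁ cos φ₂ cos Δλ) = 102.88°
Final bearing θ₂ = (initial bearing from the destination back to the start) + 180° = 136.00°
Δθ = θ₂ − θ₁ = +33.1°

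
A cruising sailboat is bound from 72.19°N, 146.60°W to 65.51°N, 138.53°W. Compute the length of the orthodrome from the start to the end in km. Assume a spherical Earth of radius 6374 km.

Haversine: a = sin²(Δφ/2)+cos φ₁ cos φ₂ sin²(Δλ/2) = 0.00402;  σ = 2·atan2(√a,√(1−a))
σ = 7.272° → d = Rσ = 6374·0.12693 = 809 km

809 km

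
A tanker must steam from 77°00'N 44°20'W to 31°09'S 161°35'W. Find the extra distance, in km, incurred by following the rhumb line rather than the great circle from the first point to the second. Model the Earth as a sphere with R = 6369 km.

955 km

Great circle: cos σ = sin φ₁ sin φ₂ + cos φ₁ cos φ₂ cos Δλ,  σ = 2.2045 rad → d_gc = 14040.8 km
Rhumb line: Δψ = -2.7447, q = Δφ/Δψ = 0.6877, d_rh = R√(Δφ²+q²Δλ²) = 14995.6 km
Excess = 14995.6 − 14040.8 = 954.8 ≈ 955 km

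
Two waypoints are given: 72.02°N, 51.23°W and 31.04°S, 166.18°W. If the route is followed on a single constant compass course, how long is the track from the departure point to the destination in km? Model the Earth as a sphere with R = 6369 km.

14896 km

Rhumb course C = atan2(Δλ, Δψ) with Δψ = ln[tan(π/4+φ₂/2)/tan(π/4+φ₁/2)] = -2.4142, Δλ = -2.0063 → C = 219.73°
d = R·|Δφ| / |cos C| = 6369·1.79874 / 0.76910 = 14896 km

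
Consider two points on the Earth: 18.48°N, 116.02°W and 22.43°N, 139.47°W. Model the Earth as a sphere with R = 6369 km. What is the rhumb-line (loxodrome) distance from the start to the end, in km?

2481 km

Δψ = ln[tan(π/4+φ₂/2)/tan(π/4+φ₁/2)] = +0.0736;  Δφ = +0.0689 rad,  Δλ = -0.4093 rad
q = Δφ/Δψ = 0.9367
d = R·√(Δφ² + q²Δλ²) = 6369·0.38953 = 2481 km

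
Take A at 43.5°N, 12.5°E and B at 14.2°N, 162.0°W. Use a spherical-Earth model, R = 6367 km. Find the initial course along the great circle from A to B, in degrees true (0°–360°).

θ = atan2( sin Δλ·cos φ₂ ,  cos φ₁ sin φ₂ − sin φ₁ cos φ₂ cos Δλ )
  = atan2(-0.0929, +0.8422) = 353.70°

353.7°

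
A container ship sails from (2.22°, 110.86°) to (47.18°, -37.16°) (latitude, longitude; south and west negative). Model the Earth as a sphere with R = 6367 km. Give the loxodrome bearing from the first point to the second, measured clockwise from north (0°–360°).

Δψ = ln[tan(π/4+φ₂/2)/tan(π/4+φ₁/2)] = +0.8975
Δλ = -2.5834 rad (taken the short way round)
course = atan2(Δλ, Δψ) = 289.16°

289.2°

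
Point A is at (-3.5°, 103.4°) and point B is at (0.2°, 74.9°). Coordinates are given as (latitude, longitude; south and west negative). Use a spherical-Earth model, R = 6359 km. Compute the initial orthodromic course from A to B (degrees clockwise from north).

276.8°

N = sin Δλ·cos φ₂ = -0.4772;  D = cos φ₁ sin φ₂ − sin φ₁ cos φ₂ cos Δλ = +0.0571
initial course = atan2(N, D) = 276.83°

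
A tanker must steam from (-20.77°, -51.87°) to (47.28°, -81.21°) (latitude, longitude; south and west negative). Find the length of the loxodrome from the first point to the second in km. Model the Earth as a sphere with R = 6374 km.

Δψ = ln[tan(π/4+φ₂/2)/tan(π/4+φ₁/2)] = +1.3095;  Δφ = +1.1877 rad,  Δλ = -0.5121 rad
q = Δφ/Δψ = 0.9070
d = R·√(Δφ² + q²Δλ²) = 6374·1.27527 = 8129 km

8129 km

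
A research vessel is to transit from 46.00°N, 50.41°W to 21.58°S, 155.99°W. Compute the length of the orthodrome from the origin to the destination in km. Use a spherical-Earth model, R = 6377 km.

cos σ = sin φ₁ sin φ₂ + cos φ₁ cos φ₂ cos Δλ
      = sin(46.00°)sin(-21.58°) + cos(46.00°)cos(-21.58°)cos(-105.58°) = -0.4381
σ = 115.981° → d = Rσ = 6377·2.02425 = 12909 km

12909 km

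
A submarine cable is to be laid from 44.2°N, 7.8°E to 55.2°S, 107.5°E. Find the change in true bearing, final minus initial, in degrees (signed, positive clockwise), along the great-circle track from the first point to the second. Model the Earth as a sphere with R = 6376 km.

-19.9°

At departure: θ₁ = atan2(sin Δλ cos φ₂, cos φ₁ sin φ₂ − sin φ₁ cos φ₂ cos Δλ) = 132.84°
At arrival: θ₂ = atan2(sin Δλ cos φ₁, −cos φ₂ sin φ₁ + sin φ₂ cos φ₁ cos Δλ) = 112.91°
Δθ = θ₂ − θ₁ = -19.9°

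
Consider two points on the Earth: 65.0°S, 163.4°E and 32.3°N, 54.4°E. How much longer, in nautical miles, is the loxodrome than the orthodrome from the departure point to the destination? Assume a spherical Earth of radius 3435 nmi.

Great circle: cos σ = sin φ₁ sin φ₂ + cos φ₁ cos φ₂ cos Δλ,  σ = 2.2150 rad → d_gc = 7608.6 nmi
Rhumb line: Δψ = +2.1027, q = Δφ/Δψ = 0.8076, d_rh = R√(Δφ²+q²Δλ²) = 7866.5 nmi
Excess = 7866.5 − 7608.6 = 257.9 ≈ 258 nmi

258 nmi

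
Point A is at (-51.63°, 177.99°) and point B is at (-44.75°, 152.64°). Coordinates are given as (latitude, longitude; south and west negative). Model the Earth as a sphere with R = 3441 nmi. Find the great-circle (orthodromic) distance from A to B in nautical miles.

1089 nmi

cos σ = sin φ₁ sin φ₂ + cos φ₁ cos φ₂ cos Δλ
      = sin(-51.63°)sin(-44.75°) + cos(-51.63°)cos(-44.75°)cos(-25.35°) = 0.9504
σ = 18.130° → d = Rσ = 3441·0.31644 = 1089 nmi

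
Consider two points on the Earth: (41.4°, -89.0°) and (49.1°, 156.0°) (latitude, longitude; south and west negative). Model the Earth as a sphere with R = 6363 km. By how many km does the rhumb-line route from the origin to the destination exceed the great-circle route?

Great circle: cos σ = sin φ₁ sin φ₂ + cos φ₁ cos φ₂ cos Δλ,  σ = 1.2742 rad → d_gc = 8107.5 km
Rhumb line: Δψ = +0.1913, q = Δφ/Δψ = 0.7024, d_rh = R√(Δφ²+q²Δλ²) = 9011.3 km
Excess = 9011.3 − 8107.5 = 903.8 ≈ 904 km

904 km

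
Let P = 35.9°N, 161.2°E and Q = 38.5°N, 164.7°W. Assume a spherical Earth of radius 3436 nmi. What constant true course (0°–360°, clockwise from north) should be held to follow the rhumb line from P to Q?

Δψ = ln[tan(π/4+φ₂/2)/tan(π/4+φ₁/2)] = +0.0570
Δλ = +0.5952 rad (taken the short way round)
course = atan2(Δλ, Δψ) = 84.53°

84.5°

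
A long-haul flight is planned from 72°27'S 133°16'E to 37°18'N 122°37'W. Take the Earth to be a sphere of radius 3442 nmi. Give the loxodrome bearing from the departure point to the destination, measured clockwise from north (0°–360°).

Δψ = ln[tan(π/4+φ₂/2)/tan(π/4+φ₁/2)] = +2.5710
Δλ = +1.8172 rad (taken the short way round)
course = atan2(Δλ, Δψ) = 35.25°

35.3°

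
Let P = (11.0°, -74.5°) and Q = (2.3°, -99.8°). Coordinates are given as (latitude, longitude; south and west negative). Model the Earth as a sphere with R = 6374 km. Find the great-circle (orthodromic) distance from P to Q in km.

Haversine: a = sin²(Δφ/2)+cos φ₁ cos φ₂ sin²(Δλ/2) = 0.05279;  σ = 2·atan2(√a,√(1−a))
σ = 26.567° → d = Rσ = 6374·0.46368 = 2955 km

2955 km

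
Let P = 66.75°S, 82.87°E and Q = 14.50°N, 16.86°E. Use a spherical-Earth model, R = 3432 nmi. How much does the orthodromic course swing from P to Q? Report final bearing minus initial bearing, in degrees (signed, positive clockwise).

+41.3°

Initial bearing θ₁ = atan2(sin Δλ cos φ₂, cos φ₁ sin φ₂ − sin φ₁ cos φ₂ cos Δλ) = 297.50°
Final bearing θ₂ = (initial bearing from the destination back to the start) + 180° = 338.80°
Δθ = θ₂ − θ₁ = +41.3°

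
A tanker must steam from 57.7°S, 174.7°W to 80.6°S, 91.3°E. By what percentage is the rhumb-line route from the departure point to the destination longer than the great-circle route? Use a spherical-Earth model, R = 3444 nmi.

Great circle: σ = 0.5956 rad → d_gc = Rσ = 2051.2 nmi
Rhumb: Δφ = -0.3997, Δλ = -1.6406, Δψ = -1.2591, q = Δφ/Δψ = 0.3174 → d_rh = R√(Δφ²+q²Δλ²) = 2260.9 nmi
Excess = (2260.9 − 2051.2) / 2051.2 = 209.7 / 2051.2 = 10.22% ≈ 10.2%

10.2%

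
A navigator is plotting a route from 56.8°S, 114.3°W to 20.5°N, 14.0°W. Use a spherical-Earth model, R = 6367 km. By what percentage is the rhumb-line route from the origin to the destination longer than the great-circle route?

2.6%

Great circle: σ = 1.9657 rad → d_gc = Rσ = 12515.8 km
Rhumb: Δφ = +1.3491, Δλ = +1.7506, Δψ = +1.5760, q = Δφ/Δψ = 0.8561 → d_rh = R√(Δφ²+q²Δλ²) = 12838.6 km
Excess = (12838.6 − 12515.8) / 12515.8 = 322.8 / 12515.8 = 2.58% ≈ 2.6%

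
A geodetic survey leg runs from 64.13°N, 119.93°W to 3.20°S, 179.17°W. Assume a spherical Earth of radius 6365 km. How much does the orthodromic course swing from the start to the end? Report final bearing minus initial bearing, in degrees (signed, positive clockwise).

Initial bearing θ₁ = atan2(sin Δλ cos φ₂, cos φ₁ sin φ₂ − sin φ₁ cos φ₂ cos Δλ) = 240.58°
Final bearing θ₂ = (initial bearing from the destination back to the start) + 180° = 202.37°
Δθ = θ₂ − θ₁ = -38.2°

-38.2°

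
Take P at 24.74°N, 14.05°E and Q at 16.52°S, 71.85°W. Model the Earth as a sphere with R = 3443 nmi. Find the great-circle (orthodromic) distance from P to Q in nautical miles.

Haversine: a = sin²(Δφ/2)+cos φ₁ cos φ₂ sin²(Δλ/2) = 0.52837;  σ = 2·atan2(√a,√(1−a))
σ = 93.253° → d = Rσ = 3443·1.62757 = 5604 nmi

5604 nmi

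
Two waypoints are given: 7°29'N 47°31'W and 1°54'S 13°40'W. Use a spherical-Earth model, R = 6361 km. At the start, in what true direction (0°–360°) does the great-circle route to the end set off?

104.2°

θ = atan2( sin Δλ·cos φ₂ ,  cos φ₁ sin φ₂ − sin φ₁ cos φ₂ cos Δλ )
  = atan2(+0.5567, -0.1410) = 104.21°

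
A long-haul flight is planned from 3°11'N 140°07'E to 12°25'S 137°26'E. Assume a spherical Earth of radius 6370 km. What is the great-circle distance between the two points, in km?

Haversine: a = sin²(Δφ/2)+cos φ₁ cos φ₂ sin²(Δλ/2) = 0.01895;  σ = 2·atan2(√a,√(1−a))
σ = 15.826° → d = Rσ = 6370·0.27622 = 1760 km

1760 km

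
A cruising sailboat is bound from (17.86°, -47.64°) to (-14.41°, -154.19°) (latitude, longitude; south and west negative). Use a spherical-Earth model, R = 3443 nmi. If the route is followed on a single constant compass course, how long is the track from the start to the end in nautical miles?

6606 nmi

Rhumb course C = atan2(Δλ, Δψ) with Δψ = ln[tan(π/4+φ₂/2)/tan(π/4+φ₁/2)] = -0.5711, Δλ = -1.8596 → C = 252.93°
d = R·|Δφ| / |cos C| = 3443·0.56322 / 0.29356 = 6606 nmi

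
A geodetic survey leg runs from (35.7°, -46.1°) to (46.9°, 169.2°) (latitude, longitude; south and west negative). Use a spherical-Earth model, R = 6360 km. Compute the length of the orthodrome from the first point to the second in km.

10161 km

Haversine: a = sin²(Δφ/2)+cos φ₁ cos φ₂ sin²(Δλ/2) = 0.51339;  σ = 2·atan2(√a,√(1−a))
σ = 91.534° → d = Rσ = 6360·1.59757 = 10161 km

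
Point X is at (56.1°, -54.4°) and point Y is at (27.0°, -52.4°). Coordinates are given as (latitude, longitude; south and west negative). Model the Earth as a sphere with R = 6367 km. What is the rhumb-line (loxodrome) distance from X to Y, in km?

Δψ = ln[tan(π/4+φ₂/2)/tan(π/4+φ₁/2)] = -0.6985;  Δφ = -0.5079 rad,  Δλ = +0.0349 rad
q = Δφ/Δψ = 0.7272
d = R·√(Δφ² + q²Δλ²) = 6367·0.50852 = 3238 km

3238 km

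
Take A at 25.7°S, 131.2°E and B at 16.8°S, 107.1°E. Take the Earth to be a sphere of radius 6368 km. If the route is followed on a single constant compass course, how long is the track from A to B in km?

2682 km

Rhumb course C = atan2(Δλ, Δψ) with Δψ = ln[tan(π/4+φ₂/2)/tan(π/4+φ₁/2)] = +0.1669, Δλ = -0.4206 → C = 291.64°
d = R·|Δφ| / |cos C| = 6368·0.15533 / 0.36879 = 2682 km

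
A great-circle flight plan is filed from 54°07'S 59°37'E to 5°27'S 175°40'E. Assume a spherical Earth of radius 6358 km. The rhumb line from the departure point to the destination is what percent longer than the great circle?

6.8%

Great circle: σ = 1.7511 rad → d_gc = Rσ = 11133.2 km
Rhumb: Δφ = +0.8494, Δλ = +2.0255, Δψ = +1.0324, q = Δφ/Δψ = 0.8228 → d_rh = R√(Δφ²+q²Δλ²) = 11892.2 km
Excess = (11892.2 − 11133.2) / 11133.2 = 759.0 / 11133.2 = 6.82% ≈ 6.8%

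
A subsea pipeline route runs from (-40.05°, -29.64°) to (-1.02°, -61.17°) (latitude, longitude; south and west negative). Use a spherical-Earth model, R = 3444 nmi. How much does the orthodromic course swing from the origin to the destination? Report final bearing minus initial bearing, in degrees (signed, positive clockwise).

+12.0°

At departure: θ₁ = atan2(sin Δλ cos φ₂, cos φ₁ sin φ₂ − sin φ₁ cos φ₂ cos Δλ) = 315.64°
At arrival: θ₂ = atan2(sin Δλ cos φ₁, −cos φ₂ sin φ₁ + sin φ₂ cos φ₁ cos Δλ) = 327.64°
Δθ = θ₂ − θ₁ = +12.0°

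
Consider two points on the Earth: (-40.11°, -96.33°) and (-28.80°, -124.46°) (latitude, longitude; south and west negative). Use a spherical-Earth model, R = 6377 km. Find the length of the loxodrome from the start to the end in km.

2865 km

Δψ = ln[tan(π/4+φ₂/2)/tan(π/4+φ₁/2)] = +0.2402;  Δφ = +0.1974 rad,  Δλ = -0.4910 rad
q = Δφ/Δψ = 0.8220
d = R·√(Δφ² + q²Δλ²) = 6377·0.44924 = 2865 km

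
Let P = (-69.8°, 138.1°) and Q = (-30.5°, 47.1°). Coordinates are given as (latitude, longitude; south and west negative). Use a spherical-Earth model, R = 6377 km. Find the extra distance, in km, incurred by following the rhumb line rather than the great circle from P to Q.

Great circle: cos σ = sin φ₁ sin φ₂ + cos φ₁ cos φ₂ cos Δλ,  σ = 1.0802 rad → d_gc = 6888.6 km
Rhumb line: Δψ = +1.1658, q = Δφ/Δψ = 0.5883, d_rh = R√(Δφ²+q²Δλ²) = 7391.9 km
Excess = 7391.9 − 6888.6 = 503.3 ≈ 503 km

503 km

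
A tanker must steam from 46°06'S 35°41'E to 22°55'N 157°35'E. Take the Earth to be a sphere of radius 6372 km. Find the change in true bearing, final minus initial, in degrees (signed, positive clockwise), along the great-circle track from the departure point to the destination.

-47.4°

At departure: θ₁ = atan2(sin Δλ cos φ₂, cos φ₁ sin φ₂ − sin φ₁ cos φ₂ cos Δλ) = 95.89°
At arrival: θ₂ = atan2(sin Δλ cos φ₁, −cos φ₂ sin φ₁ + sin φ₂ cos φ₁ cos Δλ) = 48.49°
Δθ = θ₂ − θ₁ = -47.4°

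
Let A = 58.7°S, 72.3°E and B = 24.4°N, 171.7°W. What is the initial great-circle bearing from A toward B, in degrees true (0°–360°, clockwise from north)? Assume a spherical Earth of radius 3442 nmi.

N = sin Δλ·cos φ₂ = +0.8185;  D = cos φ₁ sin φ₂ − sin φ₁ cos φ₂ cos Δλ = -0.1265
initial course = atan2(N, D) = 98.79°

98.8°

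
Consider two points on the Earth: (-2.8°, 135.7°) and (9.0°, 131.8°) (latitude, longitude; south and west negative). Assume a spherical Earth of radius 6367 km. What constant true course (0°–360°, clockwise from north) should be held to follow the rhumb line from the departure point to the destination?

341.8°

Meridional parts: M(φ₁)=-0.0489, M(φ₂)=+0.1577 → ΔM = +0.2066;  Δλ = -0.0681 rad
tan C = Δλ / ΔM = -0.3294 → C = 341.77°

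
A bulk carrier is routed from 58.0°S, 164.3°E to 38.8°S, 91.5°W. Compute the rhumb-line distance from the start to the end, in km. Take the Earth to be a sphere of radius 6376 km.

7865 km

Δψ = ln[tan(π/4+φ₂/2)/tan(π/4+φ₁/2)] = +0.5134;  Δφ = +0.3351 rad,  Δλ = +1.8186 rad
q = Δφ/Δψ = 0.6528
d = R·√(Δφ² + q²Δλ²) = 6376·1.23354 = 7865 km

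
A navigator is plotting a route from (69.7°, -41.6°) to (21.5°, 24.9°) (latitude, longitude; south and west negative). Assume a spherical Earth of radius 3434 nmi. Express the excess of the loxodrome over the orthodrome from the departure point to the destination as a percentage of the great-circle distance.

Great circle: σ = 1.0787 rad → d_gc = Rσ = 3704.3 nmi
Rhumb: Δφ = -0.8412, Δλ = +1.1606, Δψ = -1.3358, q = Δφ/Δψ = 0.6298 → d_rh = R√(Δφ²+q²Δλ²) = 3826.9 nmi
Excess = (3826.9 − 3704.3) / 3704.3 = 122.6 / 3704.3 = 3.31% ≈ 3.3%

3.3%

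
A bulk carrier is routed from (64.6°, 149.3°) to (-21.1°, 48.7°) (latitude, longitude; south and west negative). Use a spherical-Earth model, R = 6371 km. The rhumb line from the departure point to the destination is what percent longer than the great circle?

3.6%

Great circle: σ = 1.9810 rad → d_gc = Rσ = 12621.1 km
Rhumb: Δφ = -1.4957, Δλ = -1.7558, Δψ = -1.8669, q = Δφ/Δψ = 0.8012 → d_rh = R√(Δφ²+q²Δλ²) = 13081.6 km
Excess = (13081.6 − 12621.1) / 12621.1 = 460.5 / 12621.1 = 3.649% ≈ 3.6%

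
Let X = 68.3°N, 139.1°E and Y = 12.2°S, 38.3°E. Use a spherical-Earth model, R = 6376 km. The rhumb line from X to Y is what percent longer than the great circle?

5.0%

Great circle: σ = 1.8380 rad → d_gc = Rσ = 11719.3 km
Rhumb: Δφ = -1.4050, Δλ = -1.7593, Δψ = -1.8666, q = Δφ/Δψ = 0.7527 → d_rh = R√(Δφ²+q²Δλ²) = 12310.2 km
Excess = (12310.2 − 11719.3) / 11719.3 = 590.9 / 11719.3 = 5.04% ≈ 5.0%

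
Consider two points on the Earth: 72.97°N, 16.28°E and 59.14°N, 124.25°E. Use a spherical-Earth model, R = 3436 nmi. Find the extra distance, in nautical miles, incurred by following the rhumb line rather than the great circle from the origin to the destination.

Great circle: cos σ = sin φ₁ sin φ₂ + cos φ₁ cos φ₂ cos Δλ,  σ = 0.6850 rad → d_gc = 2353.6 nmi
Rhumb line: Δψ = -0.6117, q = Δφ/Δψ = 0.3946, d_rh = R√(Δφ²+q²Δλ²) = 2686.4 nmi
Excess = 2686.4 − 2353.6 = 332.8 ≈ 333 nmi

333 nmi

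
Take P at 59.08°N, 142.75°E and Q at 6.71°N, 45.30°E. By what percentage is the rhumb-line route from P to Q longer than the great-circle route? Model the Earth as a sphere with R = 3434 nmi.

5.1%

Great circle: σ = 1.5367 rad → d_gc = Rσ = 5277.1 nmi
Rhumb: Δφ = -0.9140, Δλ = -1.7008, Δψ = -1.1679, q = Δφ/Δψ = 0.7826 → d_rh = R√(Δφ²+q²Δλ²) = 5544.9 nmi
Excess = (5544.9 − 5277.1) / 5277.1 = 267.8 / 5277.1 = 5.07% ≈ 5.1%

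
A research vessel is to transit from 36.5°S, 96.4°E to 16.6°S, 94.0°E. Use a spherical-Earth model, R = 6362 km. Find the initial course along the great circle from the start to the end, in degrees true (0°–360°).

353.3°

θ = atan2( sin Δλ·cos φ₂ ,  cos φ₁ sin φ₂ − sin φ₁ cos φ₂ cos Δλ )
  = atan2(-0.0401, +0.3399) = 353.27°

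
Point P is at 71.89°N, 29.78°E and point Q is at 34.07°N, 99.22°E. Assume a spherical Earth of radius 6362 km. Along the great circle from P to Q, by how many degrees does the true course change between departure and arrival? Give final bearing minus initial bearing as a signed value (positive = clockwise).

At departure: θ₁ = atan2(sin Δλ cos φ₂, cos φ₁ sin φ₂ − sin φ₁ cos φ₂ cos Δλ) = 97.52°
At arrival: θ₂ = atan2(sin Δλ cos φ₁, −cos φ₂ sin φ₁ + sin φ₂ cos φ₁ cos Δλ) = 158.16°
Δθ = θ₂ − θ₁ = +60.6°

+60.6°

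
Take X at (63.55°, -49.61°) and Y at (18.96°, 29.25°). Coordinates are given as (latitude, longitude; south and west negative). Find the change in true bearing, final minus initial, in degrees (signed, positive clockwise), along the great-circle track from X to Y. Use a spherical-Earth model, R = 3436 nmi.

+60.7°

Initial bearing θ₁ = atan2(sin Δλ cos φ₂, cos φ₁ sin φ₂ − sin φ₁ cos φ₂ cos Δλ) = 91.17°
Final bearing θ₂ = (initial bearing from the destination back to the start) + 180° = 151.91°
Δθ = θ₂ − θ₁ = +60.7°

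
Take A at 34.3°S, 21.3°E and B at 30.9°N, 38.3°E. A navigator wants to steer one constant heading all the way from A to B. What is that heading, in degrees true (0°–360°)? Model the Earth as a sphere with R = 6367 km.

13.8°

Δψ = ln[tan(π/4+φ₂/2)/tan(π/4+φ₁/2)] = +1.2055
Δλ = +0.2967 rad (taken the short way round)
course = atan2(Δλ, Δψ) = 13.83°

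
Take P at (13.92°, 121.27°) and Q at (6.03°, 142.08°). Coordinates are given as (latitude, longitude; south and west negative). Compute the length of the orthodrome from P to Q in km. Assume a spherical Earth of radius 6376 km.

Haversine: a = sin²(Δφ/2)+cos φ₁ cos φ₂ sin²(Δλ/2) = 0.03622;  σ = 2·atan2(√a,√(1−a))
σ = 21.942° → d = Rσ = 6376·0.38296 = 2442 km

2442 km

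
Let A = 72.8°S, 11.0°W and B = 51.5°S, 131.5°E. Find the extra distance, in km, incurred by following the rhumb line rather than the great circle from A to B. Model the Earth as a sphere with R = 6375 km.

1532 km

Great circle: cos σ = sin φ₁ sin φ₂ + cos φ₁ cos φ₂ cos Δλ,  σ = 0.9253 rad → d_gc = 5899.0 km
Rhumb line: Δψ = +0.8368, q = Δφ/Δψ = 0.4442, d_rh = R√(Δφ²+q²Δλ²) = 7431.4 km
Excess = 7431.4 − 5899.0 = 1532.4 ≈ 1532 km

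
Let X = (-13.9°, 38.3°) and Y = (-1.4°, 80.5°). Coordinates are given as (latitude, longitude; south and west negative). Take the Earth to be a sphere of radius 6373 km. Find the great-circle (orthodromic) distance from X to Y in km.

Haversine: a = sin²(Δφ/2)+cos φ₁ cos φ₂ sin²(Δλ/2) = 0.13762;  σ = 2·atan2(√a,√(1−a))
σ = 43.551° → d = Rσ = 6373·0.76010 = 4844 km

4844 km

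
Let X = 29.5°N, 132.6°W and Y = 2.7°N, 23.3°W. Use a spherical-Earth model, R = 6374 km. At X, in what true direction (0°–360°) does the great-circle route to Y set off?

77.8°

θ = atan2( sin Δλ·cos φ₂ ,  cos φ₁ sin φ₂ − sin φ₁ cos φ₂ cos Δλ )
  = atan2(+0.9428, +0.2036) = 77.82°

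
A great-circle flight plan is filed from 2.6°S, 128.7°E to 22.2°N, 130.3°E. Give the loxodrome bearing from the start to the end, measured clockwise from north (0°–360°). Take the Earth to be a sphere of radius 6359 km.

3.6°

Meridional parts: M(φ₁)=-0.0454, M(φ₂)=+0.3975 → ΔM = +0.4429;  Δλ = +0.0279 rad
tan C = Δλ / ΔM = +0.0630 → C = 3.61°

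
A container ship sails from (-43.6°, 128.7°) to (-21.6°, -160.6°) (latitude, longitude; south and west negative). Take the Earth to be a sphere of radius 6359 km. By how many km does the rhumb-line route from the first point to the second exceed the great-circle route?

146 km

Great circle: cos σ = sin φ₁ sin φ₂ + cos φ₁ cos φ₂ cos Δλ,  σ = 1.0742 rad → d_gc = 6831.0 km
Rhumb line: Δψ = +0.4610, q = Δφ/Δψ = 0.8330, d_rh = R√(Δφ²+q²Δλ²) = 6977.1 km
Excess = 6977.1 − 6831.0 = 146.1 ≈ 146 km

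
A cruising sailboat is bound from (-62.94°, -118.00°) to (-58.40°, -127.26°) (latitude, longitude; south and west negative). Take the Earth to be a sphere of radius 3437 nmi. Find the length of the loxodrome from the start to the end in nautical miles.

Δψ = ln[tan(π/4+φ₂/2)/tan(π/4+φ₁/2)] = +0.1621;  Δφ = +0.0792 rad,  Δλ = -0.1616 rad
q = Δφ/Δψ = 0.4889
d = R·√(Δφ² + q²Δλ²) = 3437·0.11190 = 385 nmi

385 nmi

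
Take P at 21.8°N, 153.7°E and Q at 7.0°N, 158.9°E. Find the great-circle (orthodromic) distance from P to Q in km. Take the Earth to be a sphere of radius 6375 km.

Haversine: a = sin²(Δφ/2)+cos φ₁ cos φ₂ sin²(Δλ/2) = 0.01848;  σ = 2·atan2(√a,√(1−a))
σ = 15.628° → d = Rσ = 6375·0.27276 = 1739 km

1739 km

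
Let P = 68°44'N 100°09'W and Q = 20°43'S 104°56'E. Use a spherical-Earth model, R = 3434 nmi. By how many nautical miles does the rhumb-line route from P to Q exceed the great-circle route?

1129 nmi

Great circle: cos σ = sin φ₁ sin φ₂ + cos φ₁ cos φ₂ cos Δλ,  σ = 2.2613 rad → d_gc = 7765.3 nmi
Rhumb line: Δψ = -2.0424, q = Δφ/Δψ = 0.7644, d_rh = R√(Δφ²+q²Δλ²) = 8894.6 nmi
Excess = 8894.6 − 7765.3 = 1129.3 ≈ 1129 nmi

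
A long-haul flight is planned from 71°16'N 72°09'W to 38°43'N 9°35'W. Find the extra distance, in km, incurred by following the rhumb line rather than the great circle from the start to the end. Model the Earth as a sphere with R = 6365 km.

Great circle: cos σ = sin φ₁ sin φ₂ + cos φ₁ cos φ₂ cos Δλ,  σ = 0.7844 rad → d_gc = 4993.0 km
Rhumb line: Δψ = -1.0682, q = Δφ/Δψ = 0.5319, d_rh = R√(Δφ²+q²Δλ²) = 5171.1 km
Excess = 5171.1 − 4993.0 = 178.1 ≈ 178 km

178 km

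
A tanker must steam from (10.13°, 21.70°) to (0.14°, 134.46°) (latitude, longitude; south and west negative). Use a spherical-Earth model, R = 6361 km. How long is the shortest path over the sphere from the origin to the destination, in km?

cos σ = sin φ₁ sin φ₂ + cos φ₁ cos φ₂ cos Δλ
      = sin(10.13°)sin(0.14°) + cos(10.13°)cos(0.14°)cos(112.76°) = -0.3804
σ = 112.359° → d = Rσ = 6361·1.96104 = 12474 km

12474 km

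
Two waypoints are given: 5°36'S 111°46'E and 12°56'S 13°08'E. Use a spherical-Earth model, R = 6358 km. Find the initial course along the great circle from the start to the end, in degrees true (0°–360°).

256.2°

θ = atan2( sin Δλ·cos φ₂ ,  cos φ₁ sin φ₂ − sin φ₁ cos φ₂ cos Δλ )
  = atan2(-0.9636, -0.2370) = 256.18°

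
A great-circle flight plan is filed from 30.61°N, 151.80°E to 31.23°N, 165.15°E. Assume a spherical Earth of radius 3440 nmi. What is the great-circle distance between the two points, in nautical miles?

688 nmi

cos σ = sin φ₁ sin φ₂ + cos φ₁ cos φ₂ cos Δλ
      = sin(30.61°)sin(31.23°) + cos(30.61°)cos(31.23°)cos(13.35°) = 0.9801
σ = 11.463° → d = Rσ = 3440·0.20006 = 688 nmi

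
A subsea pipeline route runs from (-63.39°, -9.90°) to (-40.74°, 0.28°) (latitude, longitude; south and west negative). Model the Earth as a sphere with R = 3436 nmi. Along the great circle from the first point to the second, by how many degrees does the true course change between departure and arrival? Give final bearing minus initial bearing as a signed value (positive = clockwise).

-8.2°

At departure: θ₁ = atan2(sin Δλ cos φ₂, cos φ₁ sin φ₂ − sin φ₁ cos φ₂ cos Δλ) = 19.68°
At arrival: θ₂ = atan2(sin Δλ cos φ₁, −cos φ₂ sin φ₁ + sin φ₂ cos φ₁ cos Δλ) = 11.48°
Δθ = θ₂ − θ₁ = -8.2°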